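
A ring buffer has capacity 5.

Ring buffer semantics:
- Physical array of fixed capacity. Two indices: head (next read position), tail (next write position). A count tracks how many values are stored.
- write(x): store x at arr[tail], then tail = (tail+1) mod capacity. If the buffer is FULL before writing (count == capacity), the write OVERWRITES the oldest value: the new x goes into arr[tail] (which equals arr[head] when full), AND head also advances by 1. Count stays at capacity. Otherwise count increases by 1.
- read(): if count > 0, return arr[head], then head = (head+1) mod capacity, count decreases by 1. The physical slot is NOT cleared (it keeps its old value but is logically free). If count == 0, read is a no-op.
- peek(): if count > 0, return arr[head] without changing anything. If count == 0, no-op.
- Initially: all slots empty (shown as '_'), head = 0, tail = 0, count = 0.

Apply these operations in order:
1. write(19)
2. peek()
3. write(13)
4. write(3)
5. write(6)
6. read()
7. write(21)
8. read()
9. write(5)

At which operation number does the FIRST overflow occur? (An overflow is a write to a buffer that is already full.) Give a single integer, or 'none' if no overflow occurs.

Answer: none

Derivation:
After op 1 (write(19)): arr=[19 _ _ _ _] head=0 tail=1 count=1
After op 2 (peek()): arr=[19 _ _ _ _] head=0 tail=1 count=1
After op 3 (write(13)): arr=[19 13 _ _ _] head=0 tail=2 count=2
After op 4 (write(3)): arr=[19 13 3 _ _] head=0 tail=3 count=3
After op 5 (write(6)): arr=[19 13 3 6 _] head=0 tail=4 count=4
After op 6 (read()): arr=[19 13 3 6 _] head=1 tail=4 count=3
After op 7 (write(21)): arr=[19 13 3 6 21] head=1 tail=0 count=4
After op 8 (read()): arr=[19 13 3 6 21] head=2 tail=0 count=3
After op 9 (write(5)): arr=[5 13 3 6 21] head=2 tail=1 count=4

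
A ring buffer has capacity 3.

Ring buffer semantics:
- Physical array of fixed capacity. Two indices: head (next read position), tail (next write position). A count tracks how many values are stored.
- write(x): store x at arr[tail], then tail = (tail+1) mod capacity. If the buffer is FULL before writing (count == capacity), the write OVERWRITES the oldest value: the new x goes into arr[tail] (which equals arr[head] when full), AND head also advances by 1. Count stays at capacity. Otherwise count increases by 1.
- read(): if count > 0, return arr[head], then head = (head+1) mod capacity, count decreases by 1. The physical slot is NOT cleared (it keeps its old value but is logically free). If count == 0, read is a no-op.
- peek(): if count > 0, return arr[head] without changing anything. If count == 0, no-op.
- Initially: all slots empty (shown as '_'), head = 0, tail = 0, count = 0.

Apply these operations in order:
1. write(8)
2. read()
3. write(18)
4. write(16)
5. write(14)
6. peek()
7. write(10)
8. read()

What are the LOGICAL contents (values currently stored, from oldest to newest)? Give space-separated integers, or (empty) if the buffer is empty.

After op 1 (write(8)): arr=[8 _ _] head=0 tail=1 count=1
After op 2 (read()): arr=[8 _ _] head=1 tail=1 count=0
After op 3 (write(18)): arr=[8 18 _] head=1 tail=2 count=1
After op 4 (write(16)): arr=[8 18 16] head=1 tail=0 count=2
After op 5 (write(14)): arr=[14 18 16] head=1 tail=1 count=3
After op 6 (peek()): arr=[14 18 16] head=1 tail=1 count=3
After op 7 (write(10)): arr=[14 10 16] head=2 tail=2 count=3
After op 8 (read()): arr=[14 10 16] head=0 tail=2 count=2

Answer: 14 10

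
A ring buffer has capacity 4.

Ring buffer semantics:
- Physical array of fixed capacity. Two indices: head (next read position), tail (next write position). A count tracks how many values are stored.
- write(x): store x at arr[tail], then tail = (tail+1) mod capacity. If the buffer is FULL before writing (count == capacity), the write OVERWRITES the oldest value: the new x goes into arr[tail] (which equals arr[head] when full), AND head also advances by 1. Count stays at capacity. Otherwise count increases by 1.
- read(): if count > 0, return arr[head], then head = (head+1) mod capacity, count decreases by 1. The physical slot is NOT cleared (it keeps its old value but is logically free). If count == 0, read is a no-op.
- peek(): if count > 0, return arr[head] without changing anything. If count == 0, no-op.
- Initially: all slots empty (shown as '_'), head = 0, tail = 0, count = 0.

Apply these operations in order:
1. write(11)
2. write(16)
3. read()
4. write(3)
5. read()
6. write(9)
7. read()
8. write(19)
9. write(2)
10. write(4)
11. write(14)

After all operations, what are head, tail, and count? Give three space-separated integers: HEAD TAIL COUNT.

After op 1 (write(11)): arr=[11 _ _ _] head=0 tail=1 count=1
After op 2 (write(16)): arr=[11 16 _ _] head=0 tail=2 count=2
After op 3 (read()): arr=[11 16 _ _] head=1 tail=2 count=1
After op 4 (write(3)): arr=[11 16 3 _] head=1 tail=3 count=2
After op 5 (read()): arr=[11 16 3 _] head=2 tail=3 count=1
After op 6 (write(9)): arr=[11 16 3 9] head=2 tail=0 count=2
After op 7 (read()): arr=[11 16 3 9] head=3 tail=0 count=1
After op 8 (write(19)): arr=[19 16 3 9] head=3 tail=1 count=2
After op 9 (write(2)): arr=[19 2 3 9] head=3 tail=2 count=3
After op 10 (write(4)): arr=[19 2 4 9] head=3 tail=3 count=4
After op 11 (write(14)): arr=[19 2 4 14] head=0 tail=0 count=4

Answer: 0 0 4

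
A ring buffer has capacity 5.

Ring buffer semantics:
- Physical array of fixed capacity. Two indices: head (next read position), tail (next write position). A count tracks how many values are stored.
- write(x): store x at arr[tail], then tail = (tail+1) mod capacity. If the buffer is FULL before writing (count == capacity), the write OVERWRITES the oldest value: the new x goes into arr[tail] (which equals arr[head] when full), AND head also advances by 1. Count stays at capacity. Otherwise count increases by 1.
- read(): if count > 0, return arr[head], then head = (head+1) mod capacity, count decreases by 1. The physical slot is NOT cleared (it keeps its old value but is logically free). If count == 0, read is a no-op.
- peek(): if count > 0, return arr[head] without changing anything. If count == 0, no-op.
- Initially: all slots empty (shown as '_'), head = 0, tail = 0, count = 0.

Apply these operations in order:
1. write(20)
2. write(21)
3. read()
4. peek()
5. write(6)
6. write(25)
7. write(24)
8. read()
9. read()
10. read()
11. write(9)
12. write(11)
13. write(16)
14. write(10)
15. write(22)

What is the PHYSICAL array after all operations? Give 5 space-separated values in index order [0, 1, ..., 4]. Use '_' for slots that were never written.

Answer: 9 11 16 10 22

Derivation:
After op 1 (write(20)): arr=[20 _ _ _ _] head=0 tail=1 count=1
After op 2 (write(21)): arr=[20 21 _ _ _] head=0 tail=2 count=2
After op 3 (read()): arr=[20 21 _ _ _] head=1 tail=2 count=1
After op 4 (peek()): arr=[20 21 _ _ _] head=1 tail=2 count=1
After op 5 (write(6)): arr=[20 21 6 _ _] head=1 tail=3 count=2
After op 6 (write(25)): arr=[20 21 6 25 _] head=1 tail=4 count=3
After op 7 (write(24)): arr=[20 21 6 25 24] head=1 tail=0 count=4
After op 8 (read()): arr=[20 21 6 25 24] head=2 tail=0 count=3
After op 9 (read()): arr=[20 21 6 25 24] head=3 tail=0 count=2
After op 10 (read()): arr=[20 21 6 25 24] head=4 tail=0 count=1
After op 11 (write(9)): arr=[9 21 6 25 24] head=4 tail=1 count=2
After op 12 (write(11)): arr=[9 11 6 25 24] head=4 tail=2 count=3
After op 13 (write(16)): arr=[9 11 16 25 24] head=4 tail=3 count=4
After op 14 (write(10)): arr=[9 11 16 10 24] head=4 tail=4 count=5
After op 15 (write(22)): arr=[9 11 16 10 22] head=0 tail=0 count=5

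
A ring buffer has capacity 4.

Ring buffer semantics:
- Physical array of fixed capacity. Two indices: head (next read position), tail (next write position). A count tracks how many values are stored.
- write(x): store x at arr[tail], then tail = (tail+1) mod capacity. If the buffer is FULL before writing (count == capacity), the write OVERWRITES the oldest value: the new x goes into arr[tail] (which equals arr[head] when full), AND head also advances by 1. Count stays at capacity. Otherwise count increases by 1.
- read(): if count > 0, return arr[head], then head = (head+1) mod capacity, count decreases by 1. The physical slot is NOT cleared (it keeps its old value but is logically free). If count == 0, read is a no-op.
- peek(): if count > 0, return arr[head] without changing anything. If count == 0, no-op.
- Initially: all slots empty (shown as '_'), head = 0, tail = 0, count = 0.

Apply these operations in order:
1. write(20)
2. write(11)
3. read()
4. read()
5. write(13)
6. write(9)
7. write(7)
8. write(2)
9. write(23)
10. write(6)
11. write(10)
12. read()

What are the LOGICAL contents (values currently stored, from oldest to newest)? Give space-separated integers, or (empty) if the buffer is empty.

Answer: 23 6 10

Derivation:
After op 1 (write(20)): arr=[20 _ _ _] head=0 tail=1 count=1
After op 2 (write(11)): arr=[20 11 _ _] head=0 tail=2 count=2
After op 3 (read()): arr=[20 11 _ _] head=1 tail=2 count=1
After op 4 (read()): arr=[20 11 _ _] head=2 tail=2 count=0
After op 5 (write(13)): arr=[20 11 13 _] head=2 tail=3 count=1
After op 6 (write(9)): arr=[20 11 13 9] head=2 tail=0 count=2
After op 7 (write(7)): arr=[7 11 13 9] head=2 tail=1 count=3
After op 8 (write(2)): arr=[7 2 13 9] head=2 tail=2 count=4
After op 9 (write(23)): arr=[7 2 23 9] head=3 tail=3 count=4
After op 10 (write(6)): arr=[7 2 23 6] head=0 tail=0 count=4
After op 11 (write(10)): arr=[10 2 23 6] head=1 tail=1 count=4
After op 12 (read()): arr=[10 2 23 6] head=2 tail=1 count=3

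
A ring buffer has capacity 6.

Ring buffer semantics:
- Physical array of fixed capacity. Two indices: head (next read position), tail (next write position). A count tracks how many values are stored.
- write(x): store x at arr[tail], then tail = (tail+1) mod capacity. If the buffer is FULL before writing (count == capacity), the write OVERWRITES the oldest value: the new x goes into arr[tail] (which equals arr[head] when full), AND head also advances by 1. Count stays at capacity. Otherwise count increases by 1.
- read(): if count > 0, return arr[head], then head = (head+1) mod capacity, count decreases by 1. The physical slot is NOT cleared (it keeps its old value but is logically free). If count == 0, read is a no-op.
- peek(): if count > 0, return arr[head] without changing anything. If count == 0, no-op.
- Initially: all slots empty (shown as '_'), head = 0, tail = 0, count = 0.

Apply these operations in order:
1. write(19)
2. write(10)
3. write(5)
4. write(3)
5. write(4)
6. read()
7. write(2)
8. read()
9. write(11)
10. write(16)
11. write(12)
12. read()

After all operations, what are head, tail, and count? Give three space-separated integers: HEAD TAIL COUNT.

Answer: 4 3 5

Derivation:
After op 1 (write(19)): arr=[19 _ _ _ _ _] head=0 tail=1 count=1
After op 2 (write(10)): arr=[19 10 _ _ _ _] head=0 tail=2 count=2
After op 3 (write(5)): arr=[19 10 5 _ _ _] head=0 tail=3 count=3
After op 4 (write(3)): arr=[19 10 5 3 _ _] head=0 tail=4 count=4
After op 5 (write(4)): arr=[19 10 5 3 4 _] head=0 tail=5 count=5
After op 6 (read()): arr=[19 10 5 3 4 _] head=1 tail=5 count=4
After op 7 (write(2)): arr=[19 10 5 3 4 2] head=1 tail=0 count=5
After op 8 (read()): arr=[19 10 5 3 4 2] head=2 tail=0 count=4
After op 9 (write(11)): arr=[11 10 5 3 4 2] head=2 tail=1 count=5
After op 10 (write(16)): arr=[11 16 5 3 4 2] head=2 tail=2 count=6
After op 11 (write(12)): arr=[11 16 12 3 4 2] head=3 tail=3 count=6
After op 12 (read()): arr=[11 16 12 3 4 2] head=4 tail=3 count=5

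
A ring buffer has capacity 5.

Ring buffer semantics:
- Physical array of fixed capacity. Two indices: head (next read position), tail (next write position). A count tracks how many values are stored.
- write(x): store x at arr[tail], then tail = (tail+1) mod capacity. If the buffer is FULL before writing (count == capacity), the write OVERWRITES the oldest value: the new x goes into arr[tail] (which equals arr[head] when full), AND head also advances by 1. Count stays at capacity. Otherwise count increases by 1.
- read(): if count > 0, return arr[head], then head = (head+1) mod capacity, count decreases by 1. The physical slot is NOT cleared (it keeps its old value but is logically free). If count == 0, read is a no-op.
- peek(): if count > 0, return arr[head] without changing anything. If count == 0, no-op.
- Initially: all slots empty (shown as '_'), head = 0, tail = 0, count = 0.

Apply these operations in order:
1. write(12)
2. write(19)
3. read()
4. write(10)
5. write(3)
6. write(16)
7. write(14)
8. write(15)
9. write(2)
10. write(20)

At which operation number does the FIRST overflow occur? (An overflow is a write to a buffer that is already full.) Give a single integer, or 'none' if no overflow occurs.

After op 1 (write(12)): arr=[12 _ _ _ _] head=0 tail=1 count=1
After op 2 (write(19)): arr=[12 19 _ _ _] head=0 tail=2 count=2
After op 3 (read()): arr=[12 19 _ _ _] head=1 tail=2 count=1
After op 4 (write(10)): arr=[12 19 10 _ _] head=1 tail=3 count=2
After op 5 (write(3)): arr=[12 19 10 3 _] head=1 tail=4 count=3
After op 6 (write(16)): arr=[12 19 10 3 16] head=1 tail=0 count=4
After op 7 (write(14)): arr=[14 19 10 3 16] head=1 tail=1 count=5
After op 8 (write(15)): arr=[14 15 10 3 16] head=2 tail=2 count=5
After op 9 (write(2)): arr=[14 15 2 3 16] head=3 tail=3 count=5
After op 10 (write(20)): arr=[14 15 2 20 16] head=4 tail=4 count=5

Answer: 8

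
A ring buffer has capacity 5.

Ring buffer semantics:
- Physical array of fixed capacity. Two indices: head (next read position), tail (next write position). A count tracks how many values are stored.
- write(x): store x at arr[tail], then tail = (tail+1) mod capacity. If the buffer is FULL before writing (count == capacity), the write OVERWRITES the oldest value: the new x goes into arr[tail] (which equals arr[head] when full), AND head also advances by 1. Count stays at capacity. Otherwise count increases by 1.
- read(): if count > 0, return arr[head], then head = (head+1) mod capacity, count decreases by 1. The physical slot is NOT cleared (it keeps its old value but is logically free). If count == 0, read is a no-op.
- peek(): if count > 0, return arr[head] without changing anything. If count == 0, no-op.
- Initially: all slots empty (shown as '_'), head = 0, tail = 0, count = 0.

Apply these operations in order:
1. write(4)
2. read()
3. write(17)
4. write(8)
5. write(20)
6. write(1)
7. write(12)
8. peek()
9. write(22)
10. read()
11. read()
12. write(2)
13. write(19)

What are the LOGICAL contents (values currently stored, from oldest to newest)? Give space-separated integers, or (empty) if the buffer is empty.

After op 1 (write(4)): arr=[4 _ _ _ _] head=0 tail=1 count=1
After op 2 (read()): arr=[4 _ _ _ _] head=1 tail=1 count=0
After op 3 (write(17)): arr=[4 17 _ _ _] head=1 tail=2 count=1
After op 4 (write(8)): arr=[4 17 8 _ _] head=1 tail=3 count=2
After op 5 (write(20)): arr=[4 17 8 20 _] head=1 tail=4 count=3
After op 6 (write(1)): arr=[4 17 8 20 1] head=1 tail=0 count=4
After op 7 (write(12)): arr=[12 17 8 20 1] head=1 tail=1 count=5
After op 8 (peek()): arr=[12 17 8 20 1] head=1 tail=1 count=5
After op 9 (write(22)): arr=[12 22 8 20 1] head=2 tail=2 count=5
After op 10 (read()): arr=[12 22 8 20 1] head=3 tail=2 count=4
After op 11 (read()): arr=[12 22 8 20 1] head=4 tail=2 count=3
After op 12 (write(2)): arr=[12 22 2 20 1] head=4 tail=3 count=4
After op 13 (write(19)): arr=[12 22 2 19 1] head=4 tail=4 count=5

Answer: 1 12 22 2 19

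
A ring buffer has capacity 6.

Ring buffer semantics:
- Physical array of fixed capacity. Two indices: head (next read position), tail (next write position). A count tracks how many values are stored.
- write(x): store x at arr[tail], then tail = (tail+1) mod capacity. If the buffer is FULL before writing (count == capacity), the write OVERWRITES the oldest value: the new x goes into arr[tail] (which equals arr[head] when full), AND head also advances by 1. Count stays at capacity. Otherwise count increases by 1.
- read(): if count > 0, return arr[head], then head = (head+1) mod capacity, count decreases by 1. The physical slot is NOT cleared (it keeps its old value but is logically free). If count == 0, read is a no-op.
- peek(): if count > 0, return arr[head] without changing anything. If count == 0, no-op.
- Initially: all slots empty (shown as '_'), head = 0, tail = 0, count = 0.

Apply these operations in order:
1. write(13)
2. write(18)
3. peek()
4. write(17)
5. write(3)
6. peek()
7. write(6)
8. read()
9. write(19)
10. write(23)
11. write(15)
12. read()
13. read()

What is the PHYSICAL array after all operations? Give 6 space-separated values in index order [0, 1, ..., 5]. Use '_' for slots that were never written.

Answer: 23 15 17 3 6 19

Derivation:
After op 1 (write(13)): arr=[13 _ _ _ _ _] head=0 tail=1 count=1
After op 2 (write(18)): arr=[13 18 _ _ _ _] head=0 tail=2 count=2
After op 3 (peek()): arr=[13 18 _ _ _ _] head=0 tail=2 count=2
After op 4 (write(17)): arr=[13 18 17 _ _ _] head=0 tail=3 count=3
After op 5 (write(3)): arr=[13 18 17 3 _ _] head=0 tail=4 count=4
After op 6 (peek()): arr=[13 18 17 3 _ _] head=0 tail=4 count=4
After op 7 (write(6)): arr=[13 18 17 3 6 _] head=0 tail=5 count=5
After op 8 (read()): arr=[13 18 17 3 6 _] head=1 tail=5 count=4
After op 9 (write(19)): arr=[13 18 17 3 6 19] head=1 tail=0 count=5
After op 10 (write(23)): arr=[23 18 17 3 6 19] head=1 tail=1 count=6
After op 11 (write(15)): arr=[23 15 17 3 6 19] head=2 tail=2 count=6
After op 12 (read()): arr=[23 15 17 3 6 19] head=3 tail=2 count=5
After op 13 (read()): arr=[23 15 17 3 6 19] head=4 tail=2 count=4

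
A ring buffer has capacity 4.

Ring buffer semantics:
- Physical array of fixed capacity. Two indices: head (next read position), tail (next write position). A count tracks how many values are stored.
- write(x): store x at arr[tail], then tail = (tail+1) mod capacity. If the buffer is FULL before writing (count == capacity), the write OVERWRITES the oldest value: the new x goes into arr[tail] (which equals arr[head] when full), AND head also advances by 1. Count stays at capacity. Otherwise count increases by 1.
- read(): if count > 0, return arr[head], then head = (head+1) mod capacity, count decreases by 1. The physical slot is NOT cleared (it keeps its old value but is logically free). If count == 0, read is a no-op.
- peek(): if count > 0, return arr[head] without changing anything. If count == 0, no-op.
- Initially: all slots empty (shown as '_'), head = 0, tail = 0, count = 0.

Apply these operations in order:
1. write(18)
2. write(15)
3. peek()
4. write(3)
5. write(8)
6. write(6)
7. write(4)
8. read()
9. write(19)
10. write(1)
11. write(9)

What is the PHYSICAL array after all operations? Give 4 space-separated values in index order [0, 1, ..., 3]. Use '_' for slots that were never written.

After op 1 (write(18)): arr=[18 _ _ _] head=0 tail=1 count=1
After op 2 (write(15)): arr=[18 15 _ _] head=0 tail=2 count=2
After op 3 (peek()): arr=[18 15 _ _] head=0 tail=2 count=2
After op 4 (write(3)): arr=[18 15 3 _] head=0 tail=3 count=3
After op 5 (write(8)): arr=[18 15 3 8] head=0 tail=0 count=4
After op 6 (write(6)): arr=[6 15 3 8] head=1 tail=1 count=4
After op 7 (write(4)): arr=[6 4 3 8] head=2 tail=2 count=4
After op 8 (read()): arr=[6 4 3 8] head=3 tail=2 count=3
After op 9 (write(19)): arr=[6 4 19 8] head=3 tail=3 count=4
After op 10 (write(1)): arr=[6 4 19 1] head=0 tail=0 count=4
After op 11 (write(9)): arr=[9 4 19 1] head=1 tail=1 count=4

Answer: 9 4 19 1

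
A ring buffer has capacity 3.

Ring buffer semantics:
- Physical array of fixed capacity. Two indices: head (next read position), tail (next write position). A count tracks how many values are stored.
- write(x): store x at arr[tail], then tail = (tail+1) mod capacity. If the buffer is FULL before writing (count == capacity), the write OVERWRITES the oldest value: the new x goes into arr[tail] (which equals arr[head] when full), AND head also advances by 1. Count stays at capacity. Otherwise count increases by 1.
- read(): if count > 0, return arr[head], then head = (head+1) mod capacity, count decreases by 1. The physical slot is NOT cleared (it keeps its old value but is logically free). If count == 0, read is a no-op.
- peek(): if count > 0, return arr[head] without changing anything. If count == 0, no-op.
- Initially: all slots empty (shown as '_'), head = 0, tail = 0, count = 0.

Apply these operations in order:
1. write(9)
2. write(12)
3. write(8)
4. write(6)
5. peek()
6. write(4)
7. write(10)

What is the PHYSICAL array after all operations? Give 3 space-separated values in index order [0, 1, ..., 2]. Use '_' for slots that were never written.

After op 1 (write(9)): arr=[9 _ _] head=0 tail=1 count=1
After op 2 (write(12)): arr=[9 12 _] head=0 tail=2 count=2
After op 3 (write(8)): arr=[9 12 8] head=0 tail=0 count=3
After op 4 (write(6)): arr=[6 12 8] head=1 tail=1 count=3
After op 5 (peek()): arr=[6 12 8] head=1 tail=1 count=3
After op 6 (write(4)): arr=[6 4 8] head=2 tail=2 count=3
After op 7 (write(10)): arr=[6 4 10] head=0 tail=0 count=3

Answer: 6 4 10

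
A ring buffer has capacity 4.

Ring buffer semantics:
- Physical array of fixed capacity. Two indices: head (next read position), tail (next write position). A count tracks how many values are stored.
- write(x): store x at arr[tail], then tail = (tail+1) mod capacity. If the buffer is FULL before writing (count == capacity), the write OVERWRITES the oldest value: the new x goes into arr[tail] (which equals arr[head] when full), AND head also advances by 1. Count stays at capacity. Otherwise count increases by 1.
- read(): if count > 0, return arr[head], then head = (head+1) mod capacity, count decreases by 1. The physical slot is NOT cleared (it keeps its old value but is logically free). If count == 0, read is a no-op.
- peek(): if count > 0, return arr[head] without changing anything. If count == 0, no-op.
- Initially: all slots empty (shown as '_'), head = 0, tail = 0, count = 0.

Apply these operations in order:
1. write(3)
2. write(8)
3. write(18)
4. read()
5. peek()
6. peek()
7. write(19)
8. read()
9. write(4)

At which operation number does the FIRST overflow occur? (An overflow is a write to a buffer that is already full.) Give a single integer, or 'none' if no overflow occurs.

Answer: none

Derivation:
After op 1 (write(3)): arr=[3 _ _ _] head=0 tail=1 count=1
After op 2 (write(8)): arr=[3 8 _ _] head=0 tail=2 count=2
After op 3 (write(18)): arr=[3 8 18 _] head=0 tail=3 count=3
After op 4 (read()): arr=[3 8 18 _] head=1 tail=3 count=2
After op 5 (peek()): arr=[3 8 18 _] head=1 tail=3 count=2
After op 6 (peek()): arr=[3 8 18 _] head=1 tail=3 count=2
After op 7 (write(19)): arr=[3 8 18 19] head=1 tail=0 count=3
After op 8 (read()): arr=[3 8 18 19] head=2 tail=0 count=2
After op 9 (write(4)): arr=[4 8 18 19] head=2 tail=1 count=3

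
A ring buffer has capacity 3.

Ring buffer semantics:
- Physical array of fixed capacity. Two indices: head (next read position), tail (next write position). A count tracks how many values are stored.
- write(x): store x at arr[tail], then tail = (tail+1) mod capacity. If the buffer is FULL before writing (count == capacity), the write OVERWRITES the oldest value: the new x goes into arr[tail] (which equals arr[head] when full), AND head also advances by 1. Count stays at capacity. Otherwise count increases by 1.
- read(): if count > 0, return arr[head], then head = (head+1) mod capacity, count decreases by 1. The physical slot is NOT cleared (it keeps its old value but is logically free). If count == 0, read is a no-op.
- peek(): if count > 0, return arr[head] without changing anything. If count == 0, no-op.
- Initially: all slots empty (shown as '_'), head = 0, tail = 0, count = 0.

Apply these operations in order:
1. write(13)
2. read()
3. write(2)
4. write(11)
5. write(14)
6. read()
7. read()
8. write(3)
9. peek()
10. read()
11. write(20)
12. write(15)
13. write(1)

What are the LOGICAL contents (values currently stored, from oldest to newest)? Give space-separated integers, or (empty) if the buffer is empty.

After op 1 (write(13)): arr=[13 _ _] head=0 tail=1 count=1
After op 2 (read()): arr=[13 _ _] head=1 tail=1 count=0
After op 3 (write(2)): arr=[13 2 _] head=1 tail=2 count=1
After op 4 (write(11)): arr=[13 2 11] head=1 tail=0 count=2
After op 5 (write(14)): arr=[14 2 11] head=1 tail=1 count=3
After op 6 (read()): arr=[14 2 11] head=2 tail=1 count=2
After op 7 (read()): arr=[14 2 11] head=0 tail=1 count=1
After op 8 (write(3)): arr=[14 3 11] head=0 tail=2 count=2
After op 9 (peek()): arr=[14 3 11] head=0 tail=2 count=2
After op 10 (read()): arr=[14 3 11] head=1 tail=2 count=1
After op 11 (write(20)): arr=[14 3 20] head=1 tail=0 count=2
After op 12 (write(15)): arr=[15 3 20] head=1 tail=1 count=3
After op 13 (write(1)): arr=[15 1 20] head=2 tail=2 count=3

Answer: 20 15 1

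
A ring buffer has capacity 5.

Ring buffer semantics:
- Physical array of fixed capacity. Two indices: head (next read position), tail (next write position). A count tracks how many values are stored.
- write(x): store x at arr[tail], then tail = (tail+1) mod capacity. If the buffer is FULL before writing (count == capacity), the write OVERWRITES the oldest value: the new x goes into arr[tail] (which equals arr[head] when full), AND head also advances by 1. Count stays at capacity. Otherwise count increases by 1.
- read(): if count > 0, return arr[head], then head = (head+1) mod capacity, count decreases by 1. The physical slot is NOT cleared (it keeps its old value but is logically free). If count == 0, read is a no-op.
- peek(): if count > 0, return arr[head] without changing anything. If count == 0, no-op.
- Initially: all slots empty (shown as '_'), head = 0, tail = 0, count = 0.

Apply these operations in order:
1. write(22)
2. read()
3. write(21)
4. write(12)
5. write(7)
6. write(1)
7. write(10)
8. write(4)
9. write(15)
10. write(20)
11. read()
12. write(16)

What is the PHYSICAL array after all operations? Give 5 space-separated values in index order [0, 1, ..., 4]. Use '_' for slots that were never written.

Answer: 10 4 15 20 16

Derivation:
After op 1 (write(22)): arr=[22 _ _ _ _] head=0 tail=1 count=1
After op 2 (read()): arr=[22 _ _ _ _] head=1 tail=1 count=0
After op 3 (write(21)): arr=[22 21 _ _ _] head=1 tail=2 count=1
After op 4 (write(12)): arr=[22 21 12 _ _] head=1 tail=3 count=2
After op 5 (write(7)): arr=[22 21 12 7 _] head=1 tail=4 count=3
After op 6 (write(1)): arr=[22 21 12 7 1] head=1 tail=0 count=4
After op 7 (write(10)): arr=[10 21 12 7 1] head=1 tail=1 count=5
After op 8 (write(4)): arr=[10 4 12 7 1] head=2 tail=2 count=5
After op 9 (write(15)): arr=[10 4 15 7 1] head=3 tail=3 count=5
After op 10 (write(20)): arr=[10 4 15 20 1] head=4 tail=4 count=5
After op 11 (read()): arr=[10 4 15 20 1] head=0 tail=4 count=4
After op 12 (write(16)): arr=[10 4 15 20 16] head=0 tail=0 count=5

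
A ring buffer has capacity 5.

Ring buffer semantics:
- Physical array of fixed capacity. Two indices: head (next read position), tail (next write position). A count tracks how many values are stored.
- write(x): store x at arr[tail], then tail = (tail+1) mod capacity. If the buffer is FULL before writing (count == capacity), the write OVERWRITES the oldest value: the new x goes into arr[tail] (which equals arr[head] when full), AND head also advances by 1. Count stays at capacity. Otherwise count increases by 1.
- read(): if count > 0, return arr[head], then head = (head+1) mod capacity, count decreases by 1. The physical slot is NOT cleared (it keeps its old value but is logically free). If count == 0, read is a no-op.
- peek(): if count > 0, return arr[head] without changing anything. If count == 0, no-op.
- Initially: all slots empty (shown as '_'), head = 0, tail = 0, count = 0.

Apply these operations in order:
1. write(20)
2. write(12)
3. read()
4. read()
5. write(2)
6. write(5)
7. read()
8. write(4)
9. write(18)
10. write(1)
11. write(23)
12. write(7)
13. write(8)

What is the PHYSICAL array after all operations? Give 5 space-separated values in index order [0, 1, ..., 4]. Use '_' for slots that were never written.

After op 1 (write(20)): arr=[20 _ _ _ _] head=0 tail=1 count=1
After op 2 (write(12)): arr=[20 12 _ _ _] head=0 tail=2 count=2
After op 3 (read()): arr=[20 12 _ _ _] head=1 tail=2 count=1
After op 4 (read()): arr=[20 12 _ _ _] head=2 tail=2 count=0
After op 5 (write(2)): arr=[20 12 2 _ _] head=2 tail=3 count=1
After op 6 (write(5)): arr=[20 12 2 5 _] head=2 tail=4 count=2
After op 7 (read()): arr=[20 12 2 5 _] head=3 tail=4 count=1
After op 8 (write(4)): arr=[20 12 2 5 4] head=3 tail=0 count=2
After op 9 (write(18)): arr=[18 12 2 5 4] head=3 tail=1 count=3
After op 10 (write(1)): arr=[18 1 2 5 4] head=3 tail=2 count=4
After op 11 (write(23)): arr=[18 1 23 5 4] head=3 tail=3 count=5
After op 12 (write(7)): arr=[18 1 23 7 4] head=4 tail=4 count=5
After op 13 (write(8)): arr=[18 1 23 7 8] head=0 tail=0 count=5

Answer: 18 1 23 7 8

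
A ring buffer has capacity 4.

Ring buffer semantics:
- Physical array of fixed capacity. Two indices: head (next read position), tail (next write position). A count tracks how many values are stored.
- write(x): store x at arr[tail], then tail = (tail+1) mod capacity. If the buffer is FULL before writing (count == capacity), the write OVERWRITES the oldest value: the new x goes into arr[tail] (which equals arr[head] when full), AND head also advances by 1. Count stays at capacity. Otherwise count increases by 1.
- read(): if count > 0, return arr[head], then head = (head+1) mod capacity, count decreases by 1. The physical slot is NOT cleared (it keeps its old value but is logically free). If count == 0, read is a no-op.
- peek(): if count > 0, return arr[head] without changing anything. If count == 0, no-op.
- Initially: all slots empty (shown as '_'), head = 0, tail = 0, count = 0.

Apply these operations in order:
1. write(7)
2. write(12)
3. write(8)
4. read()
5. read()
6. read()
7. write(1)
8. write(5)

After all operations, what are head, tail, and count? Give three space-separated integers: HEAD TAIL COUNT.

After op 1 (write(7)): arr=[7 _ _ _] head=0 tail=1 count=1
After op 2 (write(12)): arr=[7 12 _ _] head=0 tail=2 count=2
After op 3 (write(8)): arr=[7 12 8 _] head=0 tail=3 count=3
After op 4 (read()): arr=[7 12 8 _] head=1 tail=3 count=2
After op 5 (read()): arr=[7 12 8 _] head=2 tail=3 count=1
After op 6 (read()): arr=[7 12 8 _] head=3 tail=3 count=0
After op 7 (write(1)): arr=[7 12 8 1] head=3 tail=0 count=1
After op 8 (write(5)): arr=[5 12 8 1] head=3 tail=1 count=2

Answer: 3 1 2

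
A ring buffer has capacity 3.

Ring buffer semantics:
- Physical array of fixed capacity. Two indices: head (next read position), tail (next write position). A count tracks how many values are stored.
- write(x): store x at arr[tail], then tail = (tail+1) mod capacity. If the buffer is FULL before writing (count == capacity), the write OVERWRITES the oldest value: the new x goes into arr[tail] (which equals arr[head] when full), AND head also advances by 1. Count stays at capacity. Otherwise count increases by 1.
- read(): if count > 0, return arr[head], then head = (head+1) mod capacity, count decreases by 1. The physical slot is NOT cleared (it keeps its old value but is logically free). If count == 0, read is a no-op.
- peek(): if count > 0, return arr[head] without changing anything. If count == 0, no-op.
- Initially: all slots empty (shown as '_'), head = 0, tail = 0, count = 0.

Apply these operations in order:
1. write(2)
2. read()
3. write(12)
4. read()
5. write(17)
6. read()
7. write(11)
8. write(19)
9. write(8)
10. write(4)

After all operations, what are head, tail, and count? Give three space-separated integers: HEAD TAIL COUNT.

Answer: 1 1 3

Derivation:
After op 1 (write(2)): arr=[2 _ _] head=0 tail=1 count=1
After op 2 (read()): arr=[2 _ _] head=1 tail=1 count=0
After op 3 (write(12)): arr=[2 12 _] head=1 tail=2 count=1
After op 4 (read()): arr=[2 12 _] head=2 tail=2 count=0
After op 5 (write(17)): arr=[2 12 17] head=2 tail=0 count=1
After op 6 (read()): arr=[2 12 17] head=0 tail=0 count=0
After op 7 (write(11)): arr=[11 12 17] head=0 tail=1 count=1
After op 8 (write(19)): arr=[11 19 17] head=0 tail=2 count=2
After op 9 (write(8)): arr=[11 19 8] head=0 tail=0 count=3
After op 10 (write(4)): arr=[4 19 8] head=1 tail=1 count=3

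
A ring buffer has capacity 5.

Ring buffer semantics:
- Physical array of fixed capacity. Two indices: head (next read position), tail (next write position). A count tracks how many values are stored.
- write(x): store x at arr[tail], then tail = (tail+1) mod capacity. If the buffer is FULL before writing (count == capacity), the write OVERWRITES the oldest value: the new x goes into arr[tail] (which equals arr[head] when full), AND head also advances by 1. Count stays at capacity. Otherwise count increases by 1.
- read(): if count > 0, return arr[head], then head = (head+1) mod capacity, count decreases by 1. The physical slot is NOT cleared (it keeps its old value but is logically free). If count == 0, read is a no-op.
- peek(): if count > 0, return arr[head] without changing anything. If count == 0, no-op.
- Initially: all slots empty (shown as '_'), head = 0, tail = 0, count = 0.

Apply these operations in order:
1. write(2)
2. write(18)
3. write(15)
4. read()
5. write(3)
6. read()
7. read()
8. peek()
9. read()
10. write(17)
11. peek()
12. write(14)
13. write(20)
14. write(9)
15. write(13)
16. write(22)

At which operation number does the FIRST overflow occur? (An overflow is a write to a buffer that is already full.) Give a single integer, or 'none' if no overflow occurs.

Answer: 16

Derivation:
After op 1 (write(2)): arr=[2 _ _ _ _] head=0 tail=1 count=1
After op 2 (write(18)): arr=[2 18 _ _ _] head=0 tail=2 count=2
After op 3 (write(15)): arr=[2 18 15 _ _] head=0 tail=3 count=3
After op 4 (read()): arr=[2 18 15 _ _] head=1 tail=3 count=2
After op 5 (write(3)): arr=[2 18 15 3 _] head=1 tail=4 count=3
After op 6 (read()): arr=[2 18 15 3 _] head=2 tail=4 count=2
After op 7 (read()): arr=[2 18 15 3 _] head=3 tail=4 count=1
After op 8 (peek()): arr=[2 18 15 3 _] head=3 tail=4 count=1
After op 9 (read()): arr=[2 18 15 3 _] head=4 tail=4 count=0
After op 10 (write(17)): arr=[2 18 15 3 17] head=4 tail=0 count=1
After op 11 (peek()): arr=[2 18 15 3 17] head=4 tail=0 count=1
After op 12 (write(14)): arr=[14 18 15 3 17] head=4 tail=1 count=2
After op 13 (write(20)): arr=[14 20 15 3 17] head=4 tail=2 count=3
After op 14 (write(9)): arr=[14 20 9 3 17] head=4 tail=3 count=4
After op 15 (write(13)): arr=[14 20 9 13 17] head=4 tail=4 count=5
After op 16 (write(22)): arr=[14 20 9 13 22] head=0 tail=0 count=5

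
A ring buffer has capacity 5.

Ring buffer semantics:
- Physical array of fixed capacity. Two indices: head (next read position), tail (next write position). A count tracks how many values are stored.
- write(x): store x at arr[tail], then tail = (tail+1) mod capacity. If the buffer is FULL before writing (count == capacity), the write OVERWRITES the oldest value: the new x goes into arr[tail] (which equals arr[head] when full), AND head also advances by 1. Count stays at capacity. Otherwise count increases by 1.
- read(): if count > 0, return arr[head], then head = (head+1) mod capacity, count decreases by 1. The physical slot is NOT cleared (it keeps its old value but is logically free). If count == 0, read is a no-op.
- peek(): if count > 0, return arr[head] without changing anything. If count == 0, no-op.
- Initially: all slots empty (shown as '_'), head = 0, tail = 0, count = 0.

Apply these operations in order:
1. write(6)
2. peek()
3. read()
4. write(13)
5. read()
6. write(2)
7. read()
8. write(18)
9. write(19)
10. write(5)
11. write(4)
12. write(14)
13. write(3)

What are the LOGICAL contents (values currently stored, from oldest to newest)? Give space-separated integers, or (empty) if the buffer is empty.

Answer: 19 5 4 14 3

Derivation:
After op 1 (write(6)): arr=[6 _ _ _ _] head=0 tail=1 count=1
After op 2 (peek()): arr=[6 _ _ _ _] head=0 tail=1 count=1
After op 3 (read()): arr=[6 _ _ _ _] head=1 tail=1 count=0
After op 4 (write(13)): arr=[6 13 _ _ _] head=1 tail=2 count=1
After op 5 (read()): arr=[6 13 _ _ _] head=2 tail=2 count=0
After op 6 (write(2)): arr=[6 13 2 _ _] head=2 tail=3 count=1
After op 7 (read()): arr=[6 13 2 _ _] head=3 tail=3 count=0
After op 8 (write(18)): arr=[6 13 2 18 _] head=3 tail=4 count=1
After op 9 (write(19)): arr=[6 13 2 18 19] head=3 tail=0 count=2
After op 10 (write(5)): arr=[5 13 2 18 19] head=3 tail=1 count=3
After op 11 (write(4)): arr=[5 4 2 18 19] head=3 tail=2 count=4
After op 12 (write(14)): arr=[5 4 14 18 19] head=3 tail=3 count=5
After op 13 (write(3)): arr=[5 4 14 3 19] head=4 tail=4 count=5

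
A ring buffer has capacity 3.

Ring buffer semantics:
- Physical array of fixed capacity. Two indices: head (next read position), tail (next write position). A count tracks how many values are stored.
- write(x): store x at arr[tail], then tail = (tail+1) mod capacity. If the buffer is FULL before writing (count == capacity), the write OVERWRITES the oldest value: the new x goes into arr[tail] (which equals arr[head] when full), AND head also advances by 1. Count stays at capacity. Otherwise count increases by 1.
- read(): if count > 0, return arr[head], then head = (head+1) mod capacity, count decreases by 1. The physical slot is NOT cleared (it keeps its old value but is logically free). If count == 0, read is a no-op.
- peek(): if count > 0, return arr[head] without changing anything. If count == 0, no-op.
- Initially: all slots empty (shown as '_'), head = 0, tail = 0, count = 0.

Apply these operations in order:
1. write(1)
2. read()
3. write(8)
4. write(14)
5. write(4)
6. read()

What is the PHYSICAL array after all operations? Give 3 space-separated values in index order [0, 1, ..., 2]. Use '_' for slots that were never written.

After op 1 (write(1)): arr=[1 _ _] head=0 tail=1 count=1
After op 2 (read()): arr=[1 _ _] head=1 tail=1 count=0
After op 3 (write(8)): arr=[1 8 _] head=1 tail=2 count=1
After op 4 (write(14)): arr=[1 8 14] head=1 tail=0 count=2
After op 5 (write(4)): arr=[4 8 14] head=1 tail=1 count=3
After op 6 (read()): arr=[4 8 14] head=2 tail=1 count=2

Answer: 4 8 14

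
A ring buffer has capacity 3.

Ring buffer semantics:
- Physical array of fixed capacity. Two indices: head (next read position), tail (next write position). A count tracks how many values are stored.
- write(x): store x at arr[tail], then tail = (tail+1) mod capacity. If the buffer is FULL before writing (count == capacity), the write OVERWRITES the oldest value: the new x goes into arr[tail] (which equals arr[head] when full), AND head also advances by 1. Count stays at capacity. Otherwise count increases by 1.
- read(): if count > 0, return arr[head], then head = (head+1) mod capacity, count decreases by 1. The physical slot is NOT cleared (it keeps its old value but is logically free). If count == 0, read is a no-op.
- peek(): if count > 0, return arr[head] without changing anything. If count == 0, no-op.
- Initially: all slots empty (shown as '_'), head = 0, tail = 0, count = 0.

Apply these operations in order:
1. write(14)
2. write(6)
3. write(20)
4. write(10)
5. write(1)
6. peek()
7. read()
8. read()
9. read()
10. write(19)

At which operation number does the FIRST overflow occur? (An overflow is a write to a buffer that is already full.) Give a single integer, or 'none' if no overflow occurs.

Answer: 4

Derivation:
After op 1 (write(14)): arr=[14 _ _] head=0 tail=1 count=1
After op 2 (write(6)): arr=[14 6 _] head=0 tail=2 count=2
After op 3 (write(20)): arr=[14 6 20] head=0 tail=0 count=3
After op 4 (write(10)): arr=[10 6 20] head=1 tail=1 count=3
After op 5 (write(1)): arr=[10 1 20] head=2 tail=2 count=3
After op 6 (peek()): arr=[10 1 20] head=2 tail=2 count=3
After op 7 (read()): arr=[10 1 20] head=0 tail=2 count=2
After op 8 (read()): arr=[10 1 20] head=1 tail=2 count=1
After op 9 (read()): arr=[10 1 20] head=2 tail=2 count=0
After op 10 (write(19)): arr=[10 1 19] head=2 tail=0 count=1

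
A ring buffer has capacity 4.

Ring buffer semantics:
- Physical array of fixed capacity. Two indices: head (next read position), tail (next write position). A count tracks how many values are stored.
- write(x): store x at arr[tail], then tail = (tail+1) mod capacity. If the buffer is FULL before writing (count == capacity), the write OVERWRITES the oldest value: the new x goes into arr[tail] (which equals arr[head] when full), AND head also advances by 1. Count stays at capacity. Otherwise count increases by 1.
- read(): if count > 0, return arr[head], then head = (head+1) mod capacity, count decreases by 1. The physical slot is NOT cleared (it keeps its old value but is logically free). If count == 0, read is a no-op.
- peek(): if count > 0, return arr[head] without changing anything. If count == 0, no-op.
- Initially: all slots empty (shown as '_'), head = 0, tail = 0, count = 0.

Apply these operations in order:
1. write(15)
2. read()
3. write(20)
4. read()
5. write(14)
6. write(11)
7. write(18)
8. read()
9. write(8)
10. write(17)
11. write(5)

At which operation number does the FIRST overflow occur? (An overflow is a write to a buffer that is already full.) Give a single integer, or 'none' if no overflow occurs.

After op 1 (write(15)): arr=[15 _ _ _] head=0 tail=1 count=1
After op 2 (read()): arr=[15 _ _ _] head=1 tail=1 count=0
After op 3 (write(20)): arr=[15 20 _ _] head=1 tail=2 count=1
After op 4 (read()): arr=[15 20 _ _] head=2 tail=2 count=0
After op 5 (write(14)): arr=[15 20 14 _] head=2 tail=3 count=1
After op 6 (write(11)): arr=[15 20 14 11] head=2 tail=0 count=2
After op 7 (write(18)): arr=[18 20 14 11] head=2 tail=1 count=3
After op 8 (read()): arr=[18 20 14 11] head=3 tail=1 count=2
After op 9 (write(8)): arr=[18 8 14 11] head=3 tail=2 count=3
After op 10 (write(17)): arr=[18 8 17 11] head=3 tail=3 count=4
After op 11 (write(5)): arr=[18 8 17 5] head=0 tail=0 count=4

Answer: 11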